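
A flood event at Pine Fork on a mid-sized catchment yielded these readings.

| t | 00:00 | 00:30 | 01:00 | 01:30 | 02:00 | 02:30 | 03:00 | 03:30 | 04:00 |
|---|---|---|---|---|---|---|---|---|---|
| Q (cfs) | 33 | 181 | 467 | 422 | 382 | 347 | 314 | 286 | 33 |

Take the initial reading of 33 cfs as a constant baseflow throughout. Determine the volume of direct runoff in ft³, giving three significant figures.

Direct-runoff ordinates (Q − Q_b): 0.0, 148.0, 434.0, 389.0, 349.0, 314.0, 281.0, 253.0, 0.0 cfs.
ΣQ_DR = 2168 cfs.
With Δt = 0.5 h = 1800 s, V = ΣQ_DR · Δt = 2168 × 1800 = 3.90 × 10^6 ft³.

V ≈ 3.90 × 10^6 ft³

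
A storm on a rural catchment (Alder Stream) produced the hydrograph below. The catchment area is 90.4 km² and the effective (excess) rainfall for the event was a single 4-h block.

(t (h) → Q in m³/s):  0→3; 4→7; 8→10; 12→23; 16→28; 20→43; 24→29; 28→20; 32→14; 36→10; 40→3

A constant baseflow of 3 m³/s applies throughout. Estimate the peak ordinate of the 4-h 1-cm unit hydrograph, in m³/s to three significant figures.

Direct runoff: 0.0, 4.0, 7.0, 20.0, 25.0, 40.0, 26.0, 17.0, 11.0, 7.0, 0.0 m³/s; ΣQ_DR = 157.0 m³/s, peak = 40.0 m³/s.
Runoff depth d = ΣQ_DR·Δt / A = 157.0 × 14400 / (90.4 km²) = 25.01 mm.
The 1-cm UH is the DRH scaled by (10 mm)/d, so U_p = 40.0 × 10/25.01 = 16.0 m³/s.

U_p ≈ 16.0 m³/s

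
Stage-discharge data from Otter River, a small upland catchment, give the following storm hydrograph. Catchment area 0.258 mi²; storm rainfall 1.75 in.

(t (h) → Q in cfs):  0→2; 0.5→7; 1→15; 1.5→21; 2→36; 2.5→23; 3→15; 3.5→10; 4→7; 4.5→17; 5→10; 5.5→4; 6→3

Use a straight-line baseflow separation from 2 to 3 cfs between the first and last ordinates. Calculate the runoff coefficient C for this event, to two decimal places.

C ≈ 0.24

ΣQ_DR = 137.5 cfs; V = ΣQ_DR·Δt = 2.475 × 10^5 ft³.
Runoff depth d = V / A = 0.4129 in.
C = d / P = 0.4129 / 1.75 = 0.24.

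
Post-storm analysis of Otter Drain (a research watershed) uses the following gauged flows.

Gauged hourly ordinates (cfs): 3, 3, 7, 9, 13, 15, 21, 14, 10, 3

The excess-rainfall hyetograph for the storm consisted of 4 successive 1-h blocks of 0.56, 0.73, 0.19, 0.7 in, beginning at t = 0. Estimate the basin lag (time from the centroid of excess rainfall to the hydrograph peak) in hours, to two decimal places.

Centroid of excess rainfall: t_c = Σ P_i·t̄_i / ΣP_i = 1.9725 h (block centres at 0.5, 1.5, 2.5, 3.5 h).
Hydrograph peak occurs at t = 6 h, so basin lag t_L = 6 − 1.9725 = 4.03 h.

t_L ≈ 4.03 h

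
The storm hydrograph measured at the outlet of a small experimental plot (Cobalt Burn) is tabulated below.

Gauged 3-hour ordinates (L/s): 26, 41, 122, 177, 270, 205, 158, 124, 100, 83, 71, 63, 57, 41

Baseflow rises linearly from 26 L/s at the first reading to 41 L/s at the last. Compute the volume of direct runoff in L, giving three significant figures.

V ≈ 1.15 × 10^7 L

Direct-runoff ordinates (Q − Q_b): 0.00, 13.85, 93.69, 147.54, 239.38, 173.23, 125.08, 89.92, 64.77, 46.62, 33.46, 24.31, 17.15, 0.00 L/s.
ΣQ_DR = 1069 L/s.
With Δt = 3 h = 10800 s, V = ΣQ_DR · Δt = 1069 × 10800 = 1.15 × 10^7 L.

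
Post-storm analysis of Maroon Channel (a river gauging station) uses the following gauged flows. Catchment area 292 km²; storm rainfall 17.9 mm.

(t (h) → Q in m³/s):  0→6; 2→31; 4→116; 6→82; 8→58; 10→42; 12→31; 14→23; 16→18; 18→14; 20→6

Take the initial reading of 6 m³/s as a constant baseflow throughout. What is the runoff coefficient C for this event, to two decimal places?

ΣQ_DR = 361.0 m³/s; V = ΣQ_DR·Δt = 2.599 × 10^6 m³.
Runoff depth d = V / A = 8.901 mm.
C = d / P = 8.901 / 17.9 = 0.50.

C ≈ 0.50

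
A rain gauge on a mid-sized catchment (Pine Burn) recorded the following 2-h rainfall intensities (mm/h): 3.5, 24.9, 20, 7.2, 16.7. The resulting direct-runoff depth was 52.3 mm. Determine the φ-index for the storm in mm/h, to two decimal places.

Only the 3 blocks with intensity above φ contribute runoff: 24.9, 20, 16.7 mm/h.
Σ(I−φ)·Δt = d  ⇒  (24.9+20+16.7 − 3φ)·2 = 52.3
φ = (61.60 − 52.3/2) / 3 = 11.82 mm/h.

φ ≈ 11.82 mm/h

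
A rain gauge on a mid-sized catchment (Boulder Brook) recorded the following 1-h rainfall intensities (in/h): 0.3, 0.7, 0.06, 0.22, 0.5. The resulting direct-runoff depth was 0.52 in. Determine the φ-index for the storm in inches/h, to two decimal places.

φ ≈ 0.34 in/h

Only the 2 blocks with intensity above φ contribute runoff: 0.7, 0.5 in/h.
Σ(I−φ)·Δt = d  ⇒  (0.7+0.5 − 2φ)·1 = 0.52
φ = (1.200 − 0.52/1) / 2 = 0.34 in/h.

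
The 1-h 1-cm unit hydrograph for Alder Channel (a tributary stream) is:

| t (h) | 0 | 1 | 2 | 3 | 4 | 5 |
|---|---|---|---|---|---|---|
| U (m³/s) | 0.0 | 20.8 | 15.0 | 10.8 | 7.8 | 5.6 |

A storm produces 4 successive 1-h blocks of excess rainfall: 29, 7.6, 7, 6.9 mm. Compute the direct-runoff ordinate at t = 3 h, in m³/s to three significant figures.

Q ≈ 57.3 m³/s

By discrete convolution, Q_j = Σ (P_i / 10 mm) · U_{j−i}.
At t = 3 h (j=3): Q = (29/10)·10.8 + (7.6/10)·15.0 + (7/10)·20.8 + (6.9/10)·0.0 = 57.3 m³/s.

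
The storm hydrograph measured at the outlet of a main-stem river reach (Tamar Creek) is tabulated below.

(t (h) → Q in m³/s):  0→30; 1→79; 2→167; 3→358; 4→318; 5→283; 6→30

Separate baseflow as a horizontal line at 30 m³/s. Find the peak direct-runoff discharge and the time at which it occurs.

Subtracting baseflow gives direct-runoff ordinates: 0.0, 49.0, 137.0, 328.0, 288.0, 253.0, 0.0 m³/s.
The maximum is 328.0 m³/s, occurring at the reading for t = 3 h.

Q_p = 328.0 m³/s at t = 3 h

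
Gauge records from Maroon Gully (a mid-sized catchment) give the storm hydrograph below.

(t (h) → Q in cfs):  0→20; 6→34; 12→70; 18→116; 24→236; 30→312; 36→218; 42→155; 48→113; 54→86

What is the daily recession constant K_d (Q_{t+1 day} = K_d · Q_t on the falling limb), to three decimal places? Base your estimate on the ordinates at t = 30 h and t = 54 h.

Between t = 30 h and t = 54 h the flow falls from 312 to 86 cfs over 4×6 h = 24 h.
Per-interval ratio K = (86/312)^(1/4) = 0.7246; K_d = K^(24/6) = 0.276.

K_d ≈ 0.276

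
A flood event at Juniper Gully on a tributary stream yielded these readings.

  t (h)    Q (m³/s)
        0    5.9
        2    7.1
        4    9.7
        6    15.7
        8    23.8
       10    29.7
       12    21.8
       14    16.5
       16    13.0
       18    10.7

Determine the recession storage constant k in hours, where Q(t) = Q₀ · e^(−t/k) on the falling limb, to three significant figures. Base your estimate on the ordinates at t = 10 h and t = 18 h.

On the falling limb, Q drops from 29.7 to 10.7 m³/s between t = 10 h and t = 18 h (Δt = 8 h).
k = −Δt / ln(Q₂/Q₁) = −8 / ln(10.7/29.7) = 7.84 h.

k ≈ 7.84 h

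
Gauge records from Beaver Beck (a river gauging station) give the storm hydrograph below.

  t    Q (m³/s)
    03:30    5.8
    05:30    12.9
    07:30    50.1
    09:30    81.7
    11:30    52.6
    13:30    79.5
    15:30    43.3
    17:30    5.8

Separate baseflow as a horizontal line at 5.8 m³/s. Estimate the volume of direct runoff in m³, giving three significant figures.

V ≈ 2.05 × 10^6 m³

Direct-runoff ordinates (Q − Q_b): 0.0, 7.1, 44.3, 75.9, 46.8, 73.7, 37.5, 0.0 m³/s.
ΣQ_DR = 285.3 m³/s.
With Δt = 2 h = 7200 s, V = ΣQ_DR · Δt = 285.3 × 7200 = 2.05 × 10^6 m³.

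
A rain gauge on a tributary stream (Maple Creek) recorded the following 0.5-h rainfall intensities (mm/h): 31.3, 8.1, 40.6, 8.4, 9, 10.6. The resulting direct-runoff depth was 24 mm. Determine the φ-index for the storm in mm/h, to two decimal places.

φ ≈ 11.95 mm/h

Only the 2 blocks with intensity above φ contribute runoff: 31.3, 40.6 mm/h.
Σ(I−φ)·Δt = d  ⇒  (31.3+40.6 − 2φ)·0.5 = 24
φ = (71.90 − 24/0.5) / 2 = 11.95 mm/h.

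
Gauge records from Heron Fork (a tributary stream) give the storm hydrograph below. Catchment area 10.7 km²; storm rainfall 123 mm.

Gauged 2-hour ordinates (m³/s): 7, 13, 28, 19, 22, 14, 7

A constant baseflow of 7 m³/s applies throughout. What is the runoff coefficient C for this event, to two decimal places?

C ≈ 0.33

ΣQ_DR = 61.00 m³/s; V = ΣQ_DR·Δt = 4.392 × 10^5 m³.
Runoff depth d = V / A = 41.05 mm.
C = d / P = 41.05 / 123 = 0.33.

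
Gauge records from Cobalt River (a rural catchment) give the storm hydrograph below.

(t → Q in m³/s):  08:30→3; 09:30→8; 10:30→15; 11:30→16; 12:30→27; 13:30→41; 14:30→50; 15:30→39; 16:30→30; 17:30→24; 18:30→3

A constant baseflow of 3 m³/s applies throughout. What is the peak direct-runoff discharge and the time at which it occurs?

Q_p = 47.0 m³/s at t = 14:30

Subtracting baseflow gives direct-runoff ordinates: 0.0, 5.0, 12.0, 13.0, 24.0, 38.0, 47.0, 36.0, 27.0, 21.0, 0.0 m³/s.
The maximum is 47.0 m³/s, occurring at the reading for t = 14:30.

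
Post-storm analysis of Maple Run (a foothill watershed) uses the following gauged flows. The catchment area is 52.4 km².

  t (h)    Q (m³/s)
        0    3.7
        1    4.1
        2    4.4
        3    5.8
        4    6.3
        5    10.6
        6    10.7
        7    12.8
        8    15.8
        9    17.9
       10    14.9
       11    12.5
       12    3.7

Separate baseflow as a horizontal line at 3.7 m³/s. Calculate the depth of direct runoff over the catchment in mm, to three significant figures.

d ≈ 5.16 mm

Direct runoff: 0.0, 0.4, 0.7, 2.1, 2.6, 6.9, 7.0, 9.1, 12.1, 14.2, 11.2, 8.8, 0.0 m³/s; ΣQ_DR = 75.10 m³/s.
V = ΣQ_DR · Δt = 75.10 × 3600 s = 2.704 × 10^5 m³.
Over A = 52.4 km², depth = V / A = 5.16 mm.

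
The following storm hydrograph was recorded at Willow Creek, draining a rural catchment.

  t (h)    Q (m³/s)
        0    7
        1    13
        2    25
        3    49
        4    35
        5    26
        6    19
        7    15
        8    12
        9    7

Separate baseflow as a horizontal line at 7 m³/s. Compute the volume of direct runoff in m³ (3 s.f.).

Direct-runoff ordinates (Q − Q_b): 0.0, 6.0, 18.0, 42.0, 28.0, 19.0, 12.0, 8.0, 5.0, 0.0 m³/s.
ΣQ_DR = 138.0 m³/s.
With Δt = 1 h = 3600 s, V = ΣQ_DR · Δt = 138.0 × 3600 = 4.97 × 10^5 m³.

V ≈ 4.97 × 10^5 m³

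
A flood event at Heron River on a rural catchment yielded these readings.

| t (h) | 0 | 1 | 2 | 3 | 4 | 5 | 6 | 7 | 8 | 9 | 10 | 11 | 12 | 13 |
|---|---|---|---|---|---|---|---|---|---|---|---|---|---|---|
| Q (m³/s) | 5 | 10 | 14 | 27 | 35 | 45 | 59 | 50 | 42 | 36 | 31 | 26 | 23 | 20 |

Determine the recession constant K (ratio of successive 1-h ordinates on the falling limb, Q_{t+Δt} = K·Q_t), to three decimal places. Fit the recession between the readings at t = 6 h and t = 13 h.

K ≈ 0.857

Using the recession-limb readings at t = 6 h and t = 13 h: Q falls from 59 to 20 m³/s over 7 intervals.
K = (Q₂/Q₁)^(1/7) = (20/59)^(1/7) = 0.857.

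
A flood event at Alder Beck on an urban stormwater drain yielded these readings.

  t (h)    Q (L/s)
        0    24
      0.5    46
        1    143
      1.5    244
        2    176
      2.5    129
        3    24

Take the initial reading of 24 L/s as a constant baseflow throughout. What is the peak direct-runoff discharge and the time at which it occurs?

Subtracting baseflow gives direct-runoff ordinates: 0.0, 22.0, 119.0, 220.0, 152.0, 105.0, 0.0 L/s.
The maximum is 220.0 L/s, occurring at the reading for t = 1.5 h.

Q_p = 220.0 L/s at t = 1.5 h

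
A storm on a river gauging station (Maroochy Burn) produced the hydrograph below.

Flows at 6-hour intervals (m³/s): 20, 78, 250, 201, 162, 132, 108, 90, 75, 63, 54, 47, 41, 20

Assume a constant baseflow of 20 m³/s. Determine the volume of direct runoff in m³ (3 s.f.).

Direct-runoff ordinates (Q − Q_b): 0.0, 58.0, 230.0, 181.0, 142.0, 112.0, 88.0, 70.0, 55.0, 43.0, 34.0, 27.0, 21.0, 0.0 m³/s.
ΣQ_DR = 1061 m³/s.
With Δt = 6 h = 21600 s, V = ΣQ_DR · Δt = 1061 × 21600 = 2.29 × 10^7 m³.

V ≈ 2.29 × 10^7 m³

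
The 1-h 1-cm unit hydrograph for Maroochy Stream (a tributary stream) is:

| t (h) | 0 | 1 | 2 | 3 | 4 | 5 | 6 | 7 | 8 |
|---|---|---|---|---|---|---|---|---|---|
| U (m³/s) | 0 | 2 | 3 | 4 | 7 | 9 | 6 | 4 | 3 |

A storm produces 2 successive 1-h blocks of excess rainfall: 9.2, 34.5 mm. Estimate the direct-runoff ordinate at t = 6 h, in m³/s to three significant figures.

By discrete convolution, Q_j = Σ (P_i / 10 mm) · U_{j−i}.
At t = 6 h (j=6): Q = (9.2/10)·6 + (34.5/10)·9 = 36.6 m³/s.

Q ≈ 36.6 m³/s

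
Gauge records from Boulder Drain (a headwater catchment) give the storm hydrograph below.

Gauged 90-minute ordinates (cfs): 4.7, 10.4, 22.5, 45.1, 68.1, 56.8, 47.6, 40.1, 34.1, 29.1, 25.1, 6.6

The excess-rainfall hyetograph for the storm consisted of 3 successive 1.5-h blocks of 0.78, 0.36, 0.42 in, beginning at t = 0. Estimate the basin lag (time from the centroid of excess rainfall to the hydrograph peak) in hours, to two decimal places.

Centroid of excess rainfall: t_c = Σ P_i·t̄_i / ΣP_i = 1.9038 h (block centres at 0.75, 2.25, 3.75 h).
Hydrograph peak occurs at t = 6 h, so basin lag t_L = 6 − 1.9038 = 4.10 h.

t_L ≈ 4.10 h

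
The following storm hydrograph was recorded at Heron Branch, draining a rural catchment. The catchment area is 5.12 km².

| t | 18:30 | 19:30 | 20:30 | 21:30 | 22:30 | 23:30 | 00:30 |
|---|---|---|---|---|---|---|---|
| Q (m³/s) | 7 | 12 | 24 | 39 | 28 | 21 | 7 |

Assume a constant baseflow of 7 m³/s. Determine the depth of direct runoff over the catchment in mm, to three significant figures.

d ≈ 62.6 mm

Direct runoff: 0.0, 5.0, 17.0, 32.0, 21.0, 14.0, 0.0 m³/s; ΣQ_DR = 89.00 m³/s.
V = ΣQ_DR · Δt = 89.00 × 3600 s = 3.204 × 10^5 m³.
Over A = 5.12 km², depth = V / A = 62.6 mm.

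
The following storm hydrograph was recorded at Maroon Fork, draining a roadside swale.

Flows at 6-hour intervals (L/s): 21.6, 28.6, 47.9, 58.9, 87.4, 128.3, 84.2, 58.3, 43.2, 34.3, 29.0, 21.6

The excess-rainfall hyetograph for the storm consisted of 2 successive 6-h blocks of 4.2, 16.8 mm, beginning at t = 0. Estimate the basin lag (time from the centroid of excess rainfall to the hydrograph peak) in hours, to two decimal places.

Centroid of excess rainfall: t_c = Σ P_i·t̄_i / ΣP_i = 7.8000 h (block centres at 3, 9 h).
Hydrograph peak occurs at t = 30 h, so basin lag t_L = 30 − 7.8000 = 22.20 h.

t_L ≈ 22.20 h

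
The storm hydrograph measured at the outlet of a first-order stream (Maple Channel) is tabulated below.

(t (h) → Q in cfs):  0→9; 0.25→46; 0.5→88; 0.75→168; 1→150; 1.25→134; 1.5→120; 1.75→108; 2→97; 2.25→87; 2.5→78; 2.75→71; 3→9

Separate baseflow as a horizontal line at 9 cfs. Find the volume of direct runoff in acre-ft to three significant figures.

V ≈ 21.7 acre-ft

Direct-runoff ordinates (Q − Q_b): 0.0, 37.0, 79.0, 159.0, 141.0, 125.0, 111.0, 99.0, 88.0, 78.0, 69.0, 62.0, 0.0 cfs.
ΣQ_DR = 1048 cfs.
With Δt = 0.25 h = 900 s, V = ΣQ_DR · Δt = 1048 × 900 = 9.43 × 10^5 ft³ = 21.7 acre-ft.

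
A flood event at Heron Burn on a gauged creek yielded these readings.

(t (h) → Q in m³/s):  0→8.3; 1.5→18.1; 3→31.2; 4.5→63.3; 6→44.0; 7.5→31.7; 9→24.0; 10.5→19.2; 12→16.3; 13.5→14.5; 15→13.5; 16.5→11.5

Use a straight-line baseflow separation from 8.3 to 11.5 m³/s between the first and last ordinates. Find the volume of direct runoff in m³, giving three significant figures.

Direct-runoff ordinates (Q − Q_b): 0.00, 9.51, 22.32, 54.13, 34.54, 21.95, 13.95, 8.86, 5.67, 3.58, 2.29, 0.00 m³/s.
ΣQ_DR = 176.8 m³/s.
With Δt = 1.5 h = 5400 s, V = ΣQ_DR · Δt = 176.8 × 5400 = 9.55 × 10^5 m³.

V ≈ 9.55 × 10^5 m³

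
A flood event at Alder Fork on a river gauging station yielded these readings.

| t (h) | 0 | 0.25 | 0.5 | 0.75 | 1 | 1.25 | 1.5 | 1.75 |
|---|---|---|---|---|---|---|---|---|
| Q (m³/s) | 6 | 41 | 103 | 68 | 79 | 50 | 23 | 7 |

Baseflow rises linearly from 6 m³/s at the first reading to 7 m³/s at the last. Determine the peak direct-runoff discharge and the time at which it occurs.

Subtracting baseflow gives direct-runoff ordinates: 0.00, 34.86, 96.71, 61.57, 72.43, 43.29, 16.14, 0.00 m³/s.
The maximum is 96.71 m³/s, occurring at the reading for t = 0.5 h.

Q_p = 96.71 m³/s at t = 0.5 h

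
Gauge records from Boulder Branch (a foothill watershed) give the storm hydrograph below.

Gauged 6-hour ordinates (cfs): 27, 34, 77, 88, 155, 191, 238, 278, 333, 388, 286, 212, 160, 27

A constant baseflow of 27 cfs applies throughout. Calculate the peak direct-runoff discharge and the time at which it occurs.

Subtracting baseflow gives direct-runoff ordinates: 0.0, 7.0, 50.0, 61.0, 128.0, 164.0, 211.0, 251.0, 306.0, 361.0, 259.0, 185.0, 133.0, 0.0 cfs.
The maximum is 361.0 cfs, occurring at the reading for t = 54 h.

Q_p = 361.0 cfs at t = 54 h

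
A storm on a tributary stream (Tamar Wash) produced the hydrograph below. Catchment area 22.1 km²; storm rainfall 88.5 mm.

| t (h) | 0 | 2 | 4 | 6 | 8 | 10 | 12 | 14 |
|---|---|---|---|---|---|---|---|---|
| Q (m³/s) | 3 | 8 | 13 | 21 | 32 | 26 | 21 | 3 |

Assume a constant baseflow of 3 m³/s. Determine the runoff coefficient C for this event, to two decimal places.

C ≈ 0.38

ΣQ_DR = 103.0 m³/s; V = ΣQ_DR·Δt = 7.416 × 10^5 m³.
Runoff depth d = V / A = 33.56 mm.
C = d / P = 33.56 / 88.5 = 0.38.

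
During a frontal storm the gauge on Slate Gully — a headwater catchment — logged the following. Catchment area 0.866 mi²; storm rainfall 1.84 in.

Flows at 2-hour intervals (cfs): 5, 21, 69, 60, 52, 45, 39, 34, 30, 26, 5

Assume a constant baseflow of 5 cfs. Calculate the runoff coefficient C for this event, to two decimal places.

ΣQ_DR = 331.0 cfs; V = ΣQ_DR·Δt = 2.383 × 10^6 ft³.
Runoff depth d = V / A = 1.185 in.
C = d / P = 1.185 / 1.84 = 0.64.

C ≈ 0.64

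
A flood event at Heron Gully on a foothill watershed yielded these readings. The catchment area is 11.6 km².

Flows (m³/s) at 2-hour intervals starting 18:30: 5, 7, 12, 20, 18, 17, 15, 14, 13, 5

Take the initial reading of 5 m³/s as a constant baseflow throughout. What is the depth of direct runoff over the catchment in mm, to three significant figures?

d ≈ 47.2 mm

Direct runoff: 0.0, 2.0, 7.0, 15.0, 13.0, 12.0, 10.0, 9.0, 8.0, 0.0 m³/s; ΣQ_DR = 76.00 m³/s.
V = ΣQ_DR · Δt = 76.00 × 7200 s = 5.472 × 10^5 m³.
Over A = 11.6 km², depth = V / A = 47.2 mm.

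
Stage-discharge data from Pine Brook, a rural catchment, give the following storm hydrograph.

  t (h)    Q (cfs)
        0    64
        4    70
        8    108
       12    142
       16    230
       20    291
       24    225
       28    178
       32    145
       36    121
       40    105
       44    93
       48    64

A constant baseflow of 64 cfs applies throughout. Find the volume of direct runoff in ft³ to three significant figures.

V ≈ 1.45 × 10^7 ft³

Direct-runoff ordinates (Q − Q_b): 0.0, 6.0, 44.0, 78.0, 166.0, 227.0, 161.0, 114.0, 81.0, 57.0, 41.0, 29.0, 0.0 cfs.
ΣQ_DR = 1004 cfs.
With Δt = 4 h = 14400 s, V = ΣQ_DR · Δt = 1004 × 14400 = 1.45 × 10^7 ft³.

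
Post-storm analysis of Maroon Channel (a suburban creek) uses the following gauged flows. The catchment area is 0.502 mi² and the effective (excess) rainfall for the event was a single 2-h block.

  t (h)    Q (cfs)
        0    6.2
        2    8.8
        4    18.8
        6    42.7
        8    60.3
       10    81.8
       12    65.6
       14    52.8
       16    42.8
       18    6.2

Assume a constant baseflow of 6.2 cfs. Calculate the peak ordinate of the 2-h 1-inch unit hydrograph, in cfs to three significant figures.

Direct runoff: 0.0, 2.6, 12.6, 36.5, 54.1, 75.6, 59.4, 46.6, 36.6, 0.0 cfs; ΣQ_DR = 324.0 cfs, peak = 75.6 cfs.
Runoff depth d = ΣQ_DR·Δt / A = 324.0 × 7200 / (0.502 mi²) = 2.000 in.
The 1-inch UH is the DRH scaled by (1 in)/d, so U_p = 75.6 × 1/2.000 = 37.8 cfs.

U_p ≈ 37.8 cfs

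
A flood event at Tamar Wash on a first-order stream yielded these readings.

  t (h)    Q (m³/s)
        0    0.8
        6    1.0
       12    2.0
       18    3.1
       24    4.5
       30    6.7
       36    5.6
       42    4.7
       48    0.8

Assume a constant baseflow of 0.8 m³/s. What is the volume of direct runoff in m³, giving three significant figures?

V ≈ 4.75 × 10^5 m³

Direct-runoff ordinates (Q − Q_b): 0.0, 0.2, 1.2, 2.3, 3.7, 5.9, 4.8, 3.9, 0.0 m³/s.
ΣQ_DR = 22.00 m³/s.
With Δt = 6 h = 21600 s, V = ΣQ_DR · Δt = 22.00 × 21600 = 4.75 × 10^5 m³.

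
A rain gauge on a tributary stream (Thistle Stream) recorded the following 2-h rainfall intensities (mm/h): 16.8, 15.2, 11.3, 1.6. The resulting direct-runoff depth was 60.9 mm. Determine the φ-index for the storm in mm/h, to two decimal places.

φ ≈ 4.28 mm/h

Only the 3 blocks with intensity above φ contribute runoff: 16.8, 15.2, 11.3 mm/h.
Σ(I−φ)·Δt = d  ⇒  (16.8+15.2+11.3 − 3φ)·2 = 60.9
φ = (43.30 − 60.9/2) / 3 = 4.28 mm/h.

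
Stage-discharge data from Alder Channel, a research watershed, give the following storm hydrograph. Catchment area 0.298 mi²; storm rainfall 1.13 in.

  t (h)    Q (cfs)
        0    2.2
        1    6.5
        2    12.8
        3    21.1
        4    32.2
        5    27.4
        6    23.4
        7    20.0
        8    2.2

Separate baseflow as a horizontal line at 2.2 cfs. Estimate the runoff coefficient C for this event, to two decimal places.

ΣQ_DR = 128.0 cfs; V = ΣQ_DR·Δt = 4.608 × 10^5 ft³.
Runoff depth d = V / A = 0.6656 in.
C = d / P = 0.6656 / 1.13 = 0.59.

C ≈ 0.59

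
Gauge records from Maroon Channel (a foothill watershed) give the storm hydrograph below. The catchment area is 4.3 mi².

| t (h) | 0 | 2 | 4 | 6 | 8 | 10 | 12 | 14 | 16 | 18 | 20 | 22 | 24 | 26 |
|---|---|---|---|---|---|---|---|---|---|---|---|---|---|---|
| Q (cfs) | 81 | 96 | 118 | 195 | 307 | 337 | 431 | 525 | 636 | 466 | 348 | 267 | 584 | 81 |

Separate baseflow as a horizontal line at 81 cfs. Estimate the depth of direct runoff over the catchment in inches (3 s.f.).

d ≈ 2.41 in

Direct runoff: 0.0, 15.0, 37.0, 114.0, 226.0, 256.0, 350.0, 444.0, 555.0, 385.0, 267.0, 186.0, 503.0, 0.0 cfs; ΣQ_DR = 3338 cfs.
V = ΣQ_DR · Δt = 3338 × 7200 s = 2.403 × 10^7 ft³.
Over A = 4.3 mi², depth = V / A = 2.41 in.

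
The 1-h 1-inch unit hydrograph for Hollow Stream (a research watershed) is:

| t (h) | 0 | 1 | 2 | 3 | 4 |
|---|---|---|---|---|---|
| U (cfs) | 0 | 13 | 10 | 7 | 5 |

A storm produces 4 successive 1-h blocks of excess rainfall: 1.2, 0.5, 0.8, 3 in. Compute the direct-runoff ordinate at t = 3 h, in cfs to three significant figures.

By discrete convolution, Q_j = Σ (P_i / 1 in) · U_{j−i}.
At t = 3 h (j=3): Q = (1.2/1)·7 + (0.5/1)·10 + (0.8/1)·13 + (3/1)·0 = 23.8 cfs.

Q ≈ 23.8 cfs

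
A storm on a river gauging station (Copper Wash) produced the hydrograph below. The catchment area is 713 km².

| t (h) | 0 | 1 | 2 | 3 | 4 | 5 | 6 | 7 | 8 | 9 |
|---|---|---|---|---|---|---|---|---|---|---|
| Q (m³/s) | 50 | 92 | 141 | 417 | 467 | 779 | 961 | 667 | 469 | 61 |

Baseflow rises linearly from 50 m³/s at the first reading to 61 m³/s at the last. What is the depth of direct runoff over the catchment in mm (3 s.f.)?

d ≈ 17.9 mm

Direct runoff: 0.00, 40.78, 88.56, 363.33, 412.11, 722.89, 903.67, 608.44, 409.22, 0.00 m³/s; ΣQ_DR = 3549 m³/s.
V = ΣQ_DR · Δt = 3549 × 3600 s = 1.278 × 10^7 m³.
Over A = 713 km², depth = V / A = 17.9 mm.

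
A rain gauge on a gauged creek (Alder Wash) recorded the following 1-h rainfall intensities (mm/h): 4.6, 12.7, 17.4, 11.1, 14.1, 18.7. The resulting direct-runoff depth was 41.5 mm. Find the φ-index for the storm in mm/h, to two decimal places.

Only the 5 blocks with intensity above φ contribute runoff: 12.7, 17.4, 11.1, 14.1, 18.7 mm/h.
Σ(I−φ)·Δt = d  ⇒  (12.7+17.4+11.1+14.1+18.7 − 5φ)·1 = 41.5
φ = (74.00 − 41.5/1) / 5 = 6.50 mm/h.

φ ≈ 6.50 mm/h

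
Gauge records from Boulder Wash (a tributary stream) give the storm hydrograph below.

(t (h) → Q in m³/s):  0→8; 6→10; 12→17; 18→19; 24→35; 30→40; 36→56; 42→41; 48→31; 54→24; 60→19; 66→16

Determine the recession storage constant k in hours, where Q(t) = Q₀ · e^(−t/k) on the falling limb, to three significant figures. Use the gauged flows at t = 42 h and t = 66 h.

k ≈ 25.5 h

On the falling limb, Q drops from 41 to 16 m³/s between t = 42 h and t = 66 h (Δt = 24 h).
k = −Δt / ln(Q₂/Q₁) = −24 / ln(16/41) = 25.5 h.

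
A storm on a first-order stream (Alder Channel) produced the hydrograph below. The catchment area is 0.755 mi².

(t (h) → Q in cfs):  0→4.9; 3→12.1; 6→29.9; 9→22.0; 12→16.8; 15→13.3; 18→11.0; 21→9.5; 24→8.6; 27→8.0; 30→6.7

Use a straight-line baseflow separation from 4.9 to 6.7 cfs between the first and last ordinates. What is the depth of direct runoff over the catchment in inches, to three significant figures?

Direct runoff: 0.00, 7.02, 24.64, 16.56, 11.18, 7.50, 5.02, 3.34, 2.26, 1.48, 0.00 cfs; ΣQ_DR = 79.00 cfs.
V = ΣQ_DR · Δt = 79.00 × 10800 s = 8.532 × 10^5 ft³.
Over A = 0.755 mi², depth = V / A = 0.486 in.

d ≈ 0.486 in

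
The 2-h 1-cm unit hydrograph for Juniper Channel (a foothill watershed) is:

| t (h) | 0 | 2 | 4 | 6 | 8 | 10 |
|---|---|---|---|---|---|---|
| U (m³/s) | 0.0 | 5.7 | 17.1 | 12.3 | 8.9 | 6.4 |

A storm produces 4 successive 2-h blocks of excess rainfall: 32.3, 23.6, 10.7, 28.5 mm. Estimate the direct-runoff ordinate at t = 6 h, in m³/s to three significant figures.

Q ≈ 86.2 m³/s

By discrete convolution, Q_j = Σ (P_i / 10 mm) · U_{j−i}.
At t = 6 h (j=3): Q = (32.3/10)·12.3 + (23.6/10)·17.1 + (10.7/10)·5.7 + (28.5/10)·0.0 = 86.2 m³/s.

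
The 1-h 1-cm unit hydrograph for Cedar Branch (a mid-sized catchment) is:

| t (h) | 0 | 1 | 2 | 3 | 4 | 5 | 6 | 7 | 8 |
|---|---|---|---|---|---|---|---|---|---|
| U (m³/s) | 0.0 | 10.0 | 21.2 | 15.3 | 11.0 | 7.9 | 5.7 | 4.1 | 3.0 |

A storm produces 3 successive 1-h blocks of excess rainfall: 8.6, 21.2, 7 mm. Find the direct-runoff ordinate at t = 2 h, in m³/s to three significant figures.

By discrete convolution, Q_j = Σ (P_i / 10 mm) · U_{j−i}.
At t = 2 h (j=2): Q = (8.6/10)·21.2 + (21.2/10)·10.0 + (7/10)·0.0 = 39.4 m³/s.

Q ≈ 39.4 m³/s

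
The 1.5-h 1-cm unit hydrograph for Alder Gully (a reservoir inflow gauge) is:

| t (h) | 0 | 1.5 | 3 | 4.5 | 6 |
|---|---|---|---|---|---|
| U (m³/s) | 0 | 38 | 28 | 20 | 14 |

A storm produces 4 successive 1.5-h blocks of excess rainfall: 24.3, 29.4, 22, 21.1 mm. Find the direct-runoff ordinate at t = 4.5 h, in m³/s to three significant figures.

By discrete convolution, Q_j = Σ (P_i / 10 mm) · U_{j−i}.
At t = 4.5 h (j=3): Q = (24.3/10)·20 + (29.4/10)·28 + (22/10)·38 + (21.1/10)·0 = 215 m³/s.

Q ≈ 215 m³/s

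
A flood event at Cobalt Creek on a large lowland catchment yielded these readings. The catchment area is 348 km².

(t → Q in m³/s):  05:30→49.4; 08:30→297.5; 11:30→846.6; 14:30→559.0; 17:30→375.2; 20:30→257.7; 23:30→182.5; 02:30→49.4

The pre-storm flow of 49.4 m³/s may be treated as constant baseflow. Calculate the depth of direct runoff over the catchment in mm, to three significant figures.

Direct runoff: 0.0, 248.1, 797.2, 509.6, 325.8, 208.3, 133.1, 0.0 m³/s; ΣQ_DR = 2222 m³/s.
V = ΣQ_DR · Δt = 2222 × 10800 s = 2.400 × 10^7 m³.
Over A = 348 km², depth = V / A = 69.0 mm.

d ≈ 69.0 mm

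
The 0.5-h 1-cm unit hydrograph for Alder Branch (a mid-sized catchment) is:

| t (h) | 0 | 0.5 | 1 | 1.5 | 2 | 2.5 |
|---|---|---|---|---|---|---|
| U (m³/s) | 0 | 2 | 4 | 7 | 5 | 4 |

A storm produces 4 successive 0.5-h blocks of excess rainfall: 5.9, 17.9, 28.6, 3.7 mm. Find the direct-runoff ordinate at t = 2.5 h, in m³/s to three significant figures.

By discrete convolution, Q_j = Σ (P_i / 10 mm) · U_{j−i}.
At t = 2.5 h (j=5): Q = (5.9/10)·4 + (17.9/10)·5 + (28.6/10)·7 + (3.7/10)·4 = 32.8 m³/s.

Q ≈ 32.8 m³/s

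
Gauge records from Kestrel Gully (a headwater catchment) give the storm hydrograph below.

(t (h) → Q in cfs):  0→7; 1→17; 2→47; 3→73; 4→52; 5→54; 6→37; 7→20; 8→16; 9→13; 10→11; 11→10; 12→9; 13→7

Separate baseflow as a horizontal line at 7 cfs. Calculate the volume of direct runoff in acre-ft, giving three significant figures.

Direct-runoff ordinates (Q − Q_b): 0.0, 10.0, 40.0, 66.0, 45.0, 47.0, 30.0, 13.0, 9.0, 6.0, 4.0, 3.0, 2.0, 0.0 cfs.
ΣQ_DR = 275.0 cfs.
With Δt = 1 h = 3600 s, V = ΣQ_DR · Δt = 275.0 × 3600 = 9.90 × 10^5 ft³ = 22.7 acre-ft.

V ≈ 22.7 acre-ft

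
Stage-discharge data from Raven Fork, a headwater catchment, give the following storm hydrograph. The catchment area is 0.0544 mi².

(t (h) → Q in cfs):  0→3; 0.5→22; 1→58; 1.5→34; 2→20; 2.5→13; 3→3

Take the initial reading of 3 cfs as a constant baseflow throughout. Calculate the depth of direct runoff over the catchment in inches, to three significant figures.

d ≈ 1.88 in

Direct runoff: 0.0, 19.0, 55.0, 31.0, 17.0, 10.0, 0.0 cfs; ΣQ_DR = 132.0 cfs.
V = ΣQ_DR · Δt = 132.0 × 1800 s = 2.376 × 10^5 ft³.
Over A = 0.0544 mi², depth = V / A = 1.88 in.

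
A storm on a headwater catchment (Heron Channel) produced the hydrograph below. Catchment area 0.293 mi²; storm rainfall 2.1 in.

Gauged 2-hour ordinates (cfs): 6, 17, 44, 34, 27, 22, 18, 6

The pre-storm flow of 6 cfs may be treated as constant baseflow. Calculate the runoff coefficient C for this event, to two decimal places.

ΣQ_DR = 126.0 cfs; V = ΣQ_DR·Δt = 9.072 × 10^5 ft³.
Runoff depth d = V / A = 1.333 in.
C = d / P = 1.333 / 2.1 = 0.63.

C ≈ 0.63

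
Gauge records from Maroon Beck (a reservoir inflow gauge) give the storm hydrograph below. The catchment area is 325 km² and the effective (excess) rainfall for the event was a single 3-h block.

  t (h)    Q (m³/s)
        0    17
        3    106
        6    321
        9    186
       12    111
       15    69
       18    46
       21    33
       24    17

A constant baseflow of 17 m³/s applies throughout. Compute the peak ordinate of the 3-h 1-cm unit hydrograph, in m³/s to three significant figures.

U_p ≈ 121 m³/s

Direct runoff: 0.0, 89.0, 304.0, 169.0, 94.0, 52.0, 29.0, 16.0, 0.0 m³/s; ΣQ_DR = 753.0 m³/s, peak = 304.0 m³/s.
Runoff depth d = ΣQ_DR·Δt / A = 753.0 × 10800 / (325 km²) = 25.02 mm.
The 1-cm UH is the DRH scaled by (10 mm)/d, so U_p = 304.0 × 10/25.02 = 121 m³/s.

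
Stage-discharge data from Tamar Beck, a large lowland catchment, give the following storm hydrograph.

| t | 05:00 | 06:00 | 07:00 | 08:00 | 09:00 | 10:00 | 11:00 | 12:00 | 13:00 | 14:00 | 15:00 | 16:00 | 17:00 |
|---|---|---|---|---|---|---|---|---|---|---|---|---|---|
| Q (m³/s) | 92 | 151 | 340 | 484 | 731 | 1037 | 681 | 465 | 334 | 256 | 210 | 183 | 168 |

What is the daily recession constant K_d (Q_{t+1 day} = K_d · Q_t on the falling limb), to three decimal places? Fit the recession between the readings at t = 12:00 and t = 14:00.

Between t = 12:00 and t = 14:00 the flow falls from 465 to 256 m³/s over 2×1 h = 2 h.
Per-interval ratio K = (256/465)^(1/2) = 0.7420; K_d = K^(24/1) = 0.001.

K_d ≈ 0.001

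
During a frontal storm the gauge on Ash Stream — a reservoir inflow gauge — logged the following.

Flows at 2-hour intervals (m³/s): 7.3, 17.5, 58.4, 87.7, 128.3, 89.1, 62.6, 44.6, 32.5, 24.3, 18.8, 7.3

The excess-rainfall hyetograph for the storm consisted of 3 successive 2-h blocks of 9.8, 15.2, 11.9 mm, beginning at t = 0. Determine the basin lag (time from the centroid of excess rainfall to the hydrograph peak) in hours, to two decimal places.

Centroid of excess rainfall: t_c = Σ P_i·t̄_i / ΣP_i = 3.1138 h (block centres at 1, 3, 5 h).
Hydrograph peak occurs at t = 8 h, so basin lag t_L = 8 − 3.1138 = 4.89 h.

t_L ≈ 4.89 h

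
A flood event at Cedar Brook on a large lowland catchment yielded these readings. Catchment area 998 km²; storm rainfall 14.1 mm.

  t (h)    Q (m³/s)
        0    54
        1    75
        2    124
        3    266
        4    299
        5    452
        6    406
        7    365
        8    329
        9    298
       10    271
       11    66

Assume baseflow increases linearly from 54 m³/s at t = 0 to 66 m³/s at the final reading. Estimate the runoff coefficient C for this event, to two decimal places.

ΣQ_DR = 2285 m³/s; V = ΣQ_DR·Δt = 8.226 × 10^6 m³.
Runoff depth d = V / A = 8.242 mm.
C = d / P = 8.242 / 14.1 = 0.58.

C ≈ 0.58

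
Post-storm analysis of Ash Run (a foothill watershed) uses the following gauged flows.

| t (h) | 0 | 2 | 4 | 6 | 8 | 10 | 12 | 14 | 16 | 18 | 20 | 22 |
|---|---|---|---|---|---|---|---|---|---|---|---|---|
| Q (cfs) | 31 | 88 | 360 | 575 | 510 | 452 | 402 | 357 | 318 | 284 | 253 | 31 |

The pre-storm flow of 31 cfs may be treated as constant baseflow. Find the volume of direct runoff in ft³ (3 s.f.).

V ≈ 2.37 × 10^7 ft³

Direct-runoff ordinates (Q − Q_b): 0.0, 57.0, 329.0, 544.0, 479.0, 421.0, 371.0, 326.0, 287.0, 253.0, 222.0, 0.0 cfs.
ΣQ_DR = 3289 cfs.
With Δt = 2 h = 7200 s, V = ΣQ_DR · Δt = 3289 × 7200 = 2.37 × 10^7 ft³.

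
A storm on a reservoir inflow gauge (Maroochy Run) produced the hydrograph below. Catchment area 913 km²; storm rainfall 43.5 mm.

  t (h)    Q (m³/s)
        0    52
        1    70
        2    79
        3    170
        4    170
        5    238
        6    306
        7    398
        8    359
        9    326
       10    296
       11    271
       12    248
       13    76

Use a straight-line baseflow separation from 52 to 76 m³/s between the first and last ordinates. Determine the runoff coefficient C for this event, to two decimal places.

C ≈ 0.20

ΣQ_DR = 2163 m³/s; V = ΣQ_DR·Δt = 7.787 × 10^6 m³.
Runoff depth d = V / A = 8.529 mm.
C = d / P = 8.529 / 43.5 = 0.20.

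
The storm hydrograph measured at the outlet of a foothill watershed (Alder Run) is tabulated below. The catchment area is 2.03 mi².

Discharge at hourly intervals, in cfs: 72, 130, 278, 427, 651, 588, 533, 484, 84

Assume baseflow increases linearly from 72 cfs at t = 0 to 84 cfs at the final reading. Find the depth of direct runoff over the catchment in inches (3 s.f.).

d ≈ 1.94 in

Direct runoff: 0.00, 56.50, 203.00, 350.50, 573.00, 508.50, 452.00, 401.50, 0.00 cfs; ΣQ_DR = 2545 cfs.
V = ΣQ_DR · Δt = 2545 × 3600 s = 9.162 × 10^6 ft³.
Over A = 2.03 mi², depth = V / A = 1.94 in.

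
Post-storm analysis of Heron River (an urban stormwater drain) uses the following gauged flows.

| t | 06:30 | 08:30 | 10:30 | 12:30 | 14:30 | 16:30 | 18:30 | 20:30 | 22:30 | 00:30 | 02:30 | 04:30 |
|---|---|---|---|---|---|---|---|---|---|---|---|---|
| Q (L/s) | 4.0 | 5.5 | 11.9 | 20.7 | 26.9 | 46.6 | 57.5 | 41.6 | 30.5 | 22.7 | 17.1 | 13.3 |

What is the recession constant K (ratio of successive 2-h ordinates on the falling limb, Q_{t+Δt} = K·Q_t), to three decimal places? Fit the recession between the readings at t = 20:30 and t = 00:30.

Using the recession-limb readings at t = 20:30 and t = 00:30: Q falls from 41.6 to 22.7 L/s over 2 intervals.
K = (Q₂/Q₁)^(1/2) = (22.7/41.6)^(1/2) = 0.739.

K ≈ 0.739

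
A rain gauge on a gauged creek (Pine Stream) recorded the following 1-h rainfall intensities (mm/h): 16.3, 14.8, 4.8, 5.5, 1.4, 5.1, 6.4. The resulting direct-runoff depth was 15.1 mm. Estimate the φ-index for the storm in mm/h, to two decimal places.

φ ≈ 8.00 mm/h

Only the 2 blocks with intensity above φ contribute runoff: 16.3, 14.8 mm/h.
Σ(I−φ)·Δt = d  ⇒  (16.3+14.8 − 2φ)·1 = 15.1
φ = (31.10 − 15.1/1) / 2 = 8.00 mm/h.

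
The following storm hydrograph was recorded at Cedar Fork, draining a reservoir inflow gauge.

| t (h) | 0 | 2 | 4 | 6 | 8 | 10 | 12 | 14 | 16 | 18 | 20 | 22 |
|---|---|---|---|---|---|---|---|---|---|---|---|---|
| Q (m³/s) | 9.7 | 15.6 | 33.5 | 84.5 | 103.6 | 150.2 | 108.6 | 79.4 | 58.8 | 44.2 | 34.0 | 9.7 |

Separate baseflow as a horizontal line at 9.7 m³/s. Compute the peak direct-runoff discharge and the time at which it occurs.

Subtracting baseflow gives direct-runoff ordinates: 0.0, 5.9, 23.8, 74.8, 93.9, 140.5, 98.9, 69.7, 49.1, 34.5, 24.3, 0.0 m³/s.
The maximum is 140.5 m³/s, occurring at the reading for t = 10 h.

Q_p = 140.5 m³/s at t = 10 h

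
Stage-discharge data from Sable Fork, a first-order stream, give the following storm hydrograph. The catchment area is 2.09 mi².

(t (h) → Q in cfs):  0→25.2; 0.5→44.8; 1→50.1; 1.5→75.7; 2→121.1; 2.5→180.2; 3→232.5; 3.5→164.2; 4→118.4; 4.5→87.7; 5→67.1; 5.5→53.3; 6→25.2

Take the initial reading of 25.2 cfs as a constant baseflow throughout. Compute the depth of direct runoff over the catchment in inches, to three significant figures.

d ≈ 0.340 in

Direct runoff: 0.0, 19.6, 24.9, 50.5, 95.9, 155.0, 207.3, 139.0, 93.2, 62.5, 41.9, 28.1, 0.0 cfs; ΣQ_DR = 917.9 cfs.
V = ΣQ_DR · Δt = 917.9 × 1800 s = 1.652 × 10^6 ft³.
Over A = 2.09 mi², depth = V / A = 0.340 in.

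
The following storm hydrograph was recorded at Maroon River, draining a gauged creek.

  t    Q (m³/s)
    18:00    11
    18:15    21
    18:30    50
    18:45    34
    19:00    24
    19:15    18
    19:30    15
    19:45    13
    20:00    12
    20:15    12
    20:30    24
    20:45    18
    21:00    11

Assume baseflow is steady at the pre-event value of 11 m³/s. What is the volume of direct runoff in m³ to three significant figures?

Direct-runoff ordinates (Q − Q_b): 0.0, 10.0, 39.0, 23.0, 13.0, 7.0, 4.0, 2.0, 1.0, 1.0, 13.0, 7.0, 0.0 m³/s.
ΣQ_DR = 120.0 m³/s.
With Δt = 0.25 h = 900 s, V = ΣQ_DR · Δt = 120.0 × 900 = 1.08 × 10^5 m³.

V ≈ 1.08 × 10^5 m³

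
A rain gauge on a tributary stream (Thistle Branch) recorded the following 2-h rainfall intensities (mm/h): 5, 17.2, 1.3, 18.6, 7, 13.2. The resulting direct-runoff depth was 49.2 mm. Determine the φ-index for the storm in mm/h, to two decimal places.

Only the 3 blocks with intensity above φ contribute runoff: 17.2, 18.6, 13.2 mm/h.
Σ(I−φ)·Δt = d  ⇒  (17.2+18.6+13.2 − 3φ)·2 = 49.2
φ = (49.00 − 49.2/2) / 3 = 8.13 mm/h.

φ ≈ 8.13 mm/h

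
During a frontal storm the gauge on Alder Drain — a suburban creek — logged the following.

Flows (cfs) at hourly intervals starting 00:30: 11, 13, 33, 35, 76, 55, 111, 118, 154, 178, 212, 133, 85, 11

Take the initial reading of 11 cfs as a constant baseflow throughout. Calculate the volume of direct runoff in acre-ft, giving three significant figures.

V ≈ 88.5 acre-ft

Direct-runoff ordinates (Q − Q_b): 0.0, 2.0, 22.0, 24.0, 65.0, 44.0, 100.0, 107.0, 143.0, 167.0, 201.0, 122.0, 74.0, 0.0 cfs.
ΣQ_DR = 1071 cfs.
With Δt = 1 h = 3600 s, V = ΣQ_DR · Δt = 1071 × 3600 = 3.86 × 10^6 ft³ = 88.5 acre-ft.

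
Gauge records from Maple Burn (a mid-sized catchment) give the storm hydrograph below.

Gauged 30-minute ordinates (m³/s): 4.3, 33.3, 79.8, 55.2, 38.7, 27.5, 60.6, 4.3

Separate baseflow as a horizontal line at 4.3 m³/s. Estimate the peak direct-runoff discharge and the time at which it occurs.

Q_p = 75.5 m³/s at t = 1 h

Subtracting baseflow gives direct-runoff ordinates: 0.0, 29.0, 75.5, 50.9, 34.4, 23.2, 56.3, 0.0 m³/s.
The maximum is 75.5 m³/s, occurring at the reading for t = 1 h.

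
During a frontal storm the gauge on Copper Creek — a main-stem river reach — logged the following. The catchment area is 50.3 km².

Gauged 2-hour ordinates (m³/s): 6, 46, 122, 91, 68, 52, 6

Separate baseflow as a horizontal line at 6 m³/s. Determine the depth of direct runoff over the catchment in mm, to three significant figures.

Direct runoff: 0.0, 40.0, 116.0, 85.0, 62.0, 46.0, 0.0 m³/s; ΣQ_DR = 349.0 m³/s.
V = ΣQ_DR · Δt = 349.0 × 7200 s = 2.513 × 10^6 m³.
Over A = 50.3 km², depth = V / A = 50.0 mm.

d ≈ 50.0 mm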